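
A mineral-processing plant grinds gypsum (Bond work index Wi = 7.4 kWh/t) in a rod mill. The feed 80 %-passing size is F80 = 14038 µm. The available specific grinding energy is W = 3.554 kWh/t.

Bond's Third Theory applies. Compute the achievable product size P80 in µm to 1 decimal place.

P80 = 313.6 µm

W = 10 Wi (P80^-0.5 − F80^-0.5)
1/√P80 = 1/√F80 + W/(10·Wi)
  = 3.5540/(10·7.4) + 1/√14038 = 0.048027 + 0.008440 = 0.056467
P80 = (1/0.056467)² = 17.7094² = 313.62 µm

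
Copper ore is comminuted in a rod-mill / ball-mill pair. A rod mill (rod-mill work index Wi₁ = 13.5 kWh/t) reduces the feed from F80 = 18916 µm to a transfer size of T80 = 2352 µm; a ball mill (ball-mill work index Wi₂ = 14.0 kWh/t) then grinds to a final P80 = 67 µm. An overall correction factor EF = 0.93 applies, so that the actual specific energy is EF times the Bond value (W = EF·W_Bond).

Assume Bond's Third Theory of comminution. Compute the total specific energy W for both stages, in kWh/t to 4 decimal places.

W = 10 Wi / √P80 − 10 Wi / √F80
Stage 1 (18916→2352 µm, Wi₁=13.5): W₁ = 10·13.5·(0.020620 − 0.007271) = 1.8021 kWh/t
Stage 2 (2352→67 µm, Wi₂=14.0): W₂ = 10·14.0·(0.122169 − 0.020620) = 14.2170 kWh/t
W = W₁ + W₂ = 1.8021 + 14.2170 = 16.0191 kWh/t
Apply correction: 16.0191 × 0.93 = 14.8977 kWh/t

W = 14.8977 kWh/t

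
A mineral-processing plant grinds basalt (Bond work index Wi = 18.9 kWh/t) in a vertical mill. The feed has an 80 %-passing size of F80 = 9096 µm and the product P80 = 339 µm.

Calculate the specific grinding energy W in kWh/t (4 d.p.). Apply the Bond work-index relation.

W = 8.2834 kWh/t

W = 10 Wi (P80^-0.5 − F80^-0.5)
1/√339 = 0.054313;  1/√9096 = 0.010485
W = 10·18.9·(0.054313 − 0.010485) = 8.2834 kWh/t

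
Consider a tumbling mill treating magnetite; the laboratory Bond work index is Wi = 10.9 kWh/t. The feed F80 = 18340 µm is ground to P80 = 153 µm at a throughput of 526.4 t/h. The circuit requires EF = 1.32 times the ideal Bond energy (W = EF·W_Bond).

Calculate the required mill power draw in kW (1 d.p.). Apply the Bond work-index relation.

P = 5563.8 kW

W = 10 Wi / √P80 − 10 Wi / √F80
W = 10·10.9·(1/√153 − 1/√18340) = 10·10.9·(0.073461) = 8.0073 kWh/t
Corrected W = EF·W_Bond = 1.32·8.0073 = 10.5696 kWh/t
P_mill = W·ṁ = 10.5696·526.4 = 5563.8 kW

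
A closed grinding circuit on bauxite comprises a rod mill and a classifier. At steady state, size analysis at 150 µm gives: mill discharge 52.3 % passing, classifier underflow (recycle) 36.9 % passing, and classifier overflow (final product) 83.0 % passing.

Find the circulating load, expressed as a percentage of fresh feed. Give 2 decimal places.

CL = 199.35 %

Two-product formula at 150 µm:
(1+r)·d = r·u + o ⇒ r = (o−d)/(d−u)
r = (83.0 − 52.3)/(52.3 − 36.9) = 30.7/15.4 = 1.9935
CL = 100·r = 199.35 %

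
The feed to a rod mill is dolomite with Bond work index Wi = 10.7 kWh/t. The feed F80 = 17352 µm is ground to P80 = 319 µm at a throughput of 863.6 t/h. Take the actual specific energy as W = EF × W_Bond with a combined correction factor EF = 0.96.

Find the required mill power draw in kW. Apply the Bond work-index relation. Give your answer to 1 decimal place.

W = 10·Wi·[P80^(−½) − F80^(−½)]
W = 10·10.7·(1/√319 − 1/√17352) = 10·10.7·(0.048398) = 5.1786 kWh/t
Corrected W = EF·W_Bond = 0.96·5.1786 = 4.9714 kWh/t
P_mill = W·ṁ = 4.9714·863.6 = 4293.3 kW

P = 4293.3 kW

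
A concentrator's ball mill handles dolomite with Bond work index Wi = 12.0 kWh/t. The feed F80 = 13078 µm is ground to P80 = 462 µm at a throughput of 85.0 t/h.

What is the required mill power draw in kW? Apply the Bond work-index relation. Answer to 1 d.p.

W = 10 Wi / √P80 − 10 Wi / √F80
W = 10·12.0·(1/√462 − 1/√13078) = 10·12.0·(0.037780) = 4.5336 kWh/t
P = W·T = 4.5336·85.0 = 385.4 kW

P = 385.4 kW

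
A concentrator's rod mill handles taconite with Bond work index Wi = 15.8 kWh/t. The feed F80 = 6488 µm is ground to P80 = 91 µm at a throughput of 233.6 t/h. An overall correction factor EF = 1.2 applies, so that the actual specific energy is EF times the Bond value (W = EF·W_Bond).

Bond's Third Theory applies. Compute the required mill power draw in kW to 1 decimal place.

P = 4093.0 kW

W = 10·Wi·[P80^(−½) − F80^(−½)]
W = 10·15.8·(1/√91 − 1/√6488) = 10·15.8·(0.092414) = 14.6013 kWh/t
Corrected W = EF·W_Bond = 1.2·14.6013 = 17.5216 kWh/t
P = W·T = 17.5216·233.6 = 4093.0 kW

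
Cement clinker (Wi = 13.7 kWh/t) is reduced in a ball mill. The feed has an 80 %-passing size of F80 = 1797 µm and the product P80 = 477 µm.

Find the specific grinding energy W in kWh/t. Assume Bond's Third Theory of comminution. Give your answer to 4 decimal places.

W = 3.0410 kWh/t

W = 10 Wi (1/√P80 − 1/√F80)  [Bond]
1/√477 = 0.045787;  1/√1797 = 0.023590
W = 10·13.7·(0.045787 − 0.023590) = 3.0410 kWh/t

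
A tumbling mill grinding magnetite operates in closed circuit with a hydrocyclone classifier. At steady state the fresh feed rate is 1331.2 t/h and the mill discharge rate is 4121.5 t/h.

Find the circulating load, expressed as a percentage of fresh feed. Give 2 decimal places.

Steady state: M = F + R.
R = M − F = 4121.5 − 1331.2 = 2790.3 t/h
CL = 100·R/F = 100·2790.3/1331.2 = 209.61 %

CL = 209.61 %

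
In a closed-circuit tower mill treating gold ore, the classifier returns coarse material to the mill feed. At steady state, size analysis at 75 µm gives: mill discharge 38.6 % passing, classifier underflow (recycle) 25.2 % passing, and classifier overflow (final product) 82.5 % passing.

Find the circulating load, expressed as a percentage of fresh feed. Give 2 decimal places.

Two-product formula at 75 µm:
(1+r)·d = r·u + o ⇒ r = (o−d)/(d−u)
r = (82.5 − 38.6)/(38.6 − 25.2) = 43.9/13.4 = 3.2761
CL = 100·r = 327.61 %

CL = 327.61 %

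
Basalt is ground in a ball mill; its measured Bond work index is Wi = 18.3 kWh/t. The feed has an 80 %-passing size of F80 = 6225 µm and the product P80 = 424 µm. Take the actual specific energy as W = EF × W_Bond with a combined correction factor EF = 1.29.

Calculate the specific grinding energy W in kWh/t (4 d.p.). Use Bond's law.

Bond:  W = 10 Wi (1/√P − 1/√F)
1/√424 = 0.048564;  1/√6225 = 0.012674
W = 10·18.3·(0.048564 − 0.012674) = 6.5678 kWh/t
With EF = 1.29: W = 6.5678·1.29 = 8.4725 kWh/t

W = 8.4725 kWh/t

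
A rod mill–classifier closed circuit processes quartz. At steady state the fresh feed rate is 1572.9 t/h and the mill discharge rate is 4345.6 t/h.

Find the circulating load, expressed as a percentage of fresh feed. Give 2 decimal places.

CL = 176.28 %

Steady state: M = F + R.
R = M − F = 4345.6 − 1572.9 = 2772.7 t/h
CL = 100·R/F = 100·2772.7/1572.9 = 176.28 %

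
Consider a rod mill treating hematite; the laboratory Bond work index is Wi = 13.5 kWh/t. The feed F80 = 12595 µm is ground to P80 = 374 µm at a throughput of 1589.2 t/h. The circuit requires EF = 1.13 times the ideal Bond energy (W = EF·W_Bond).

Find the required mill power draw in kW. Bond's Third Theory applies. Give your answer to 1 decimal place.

P = 10375.7 kW

Bond: W = 10·Wi·(1/√P80 − 1/√F80)
W = 10·13.5·(1/√374 − 1/√12595) = 10·13.5·(0.042798) = 5.7778 kWh/t
Corrected W = EF·W_Bond = 1.13·5.7778 = 6.5289 kWh/t
Mill draw = 6.5289 × 1589.2 = 10375.7 kW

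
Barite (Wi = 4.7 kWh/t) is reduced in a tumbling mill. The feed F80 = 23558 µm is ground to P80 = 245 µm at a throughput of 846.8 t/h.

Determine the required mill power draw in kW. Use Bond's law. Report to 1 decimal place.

W = 10·Wi·(P80^(-½) − F80^(-½))
W = 10·4.7·(1/√245 − 1/√23558) = 10·4.7·(0.057372) = 2.6965 kWh/t
P = W·T = 2.6965·846.8 = 2283.4 kW

P = 2283.4 kW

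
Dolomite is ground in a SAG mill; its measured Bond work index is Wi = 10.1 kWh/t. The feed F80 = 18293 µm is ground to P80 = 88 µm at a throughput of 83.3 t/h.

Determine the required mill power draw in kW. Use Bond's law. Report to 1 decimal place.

W = 10 Wi (P80^-0.5 − F80^-0.5)
W = 10·10.1·(1/√88 − 1/√18293) = 10·10.1·(0.099207) = 10.0199 kWh/t
Power = W × throughput = 10.0199 kWh/t × 83.3 t/h = 834.7 kW

P = 834.7 kW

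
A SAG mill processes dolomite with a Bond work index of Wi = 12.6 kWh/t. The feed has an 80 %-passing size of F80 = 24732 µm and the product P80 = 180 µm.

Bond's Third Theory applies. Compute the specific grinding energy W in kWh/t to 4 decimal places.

W = 8.5903 kWh/t

W = 10 Wi (1/√P80 − 1/√F80)  [Bond]
1/√180 = 0.074536;  1/√24732 = 0.006359
W = 10·12.6·(0.074536 − 0.006359) = 8.5903 kWh/t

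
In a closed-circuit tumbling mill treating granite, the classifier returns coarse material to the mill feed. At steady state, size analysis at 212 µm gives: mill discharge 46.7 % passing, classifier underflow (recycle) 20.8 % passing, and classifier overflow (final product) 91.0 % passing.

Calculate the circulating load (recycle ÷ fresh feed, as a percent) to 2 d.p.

Balance %-passing 212 µm (r = R/F):
Fd + Rd = Ru + Fo ⇒ R/F = (o−d)/(d−u)
r = (91.0 − 46.7)/(46.7 − 20.8) = 44.3/25.9 = 1.7104
CL = 100·r = 171.04 %

CL = 171.04 %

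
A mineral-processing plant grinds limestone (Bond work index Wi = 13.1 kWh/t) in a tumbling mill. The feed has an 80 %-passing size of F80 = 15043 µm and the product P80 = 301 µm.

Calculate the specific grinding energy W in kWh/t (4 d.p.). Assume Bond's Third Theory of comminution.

W = 6.4826 kWh/t

W = 10 Wi / √P80 − 10 Wi / √F80
1/√301 = 0.057639;  1/√15043 = 0.008153
W = 10·13.1·(0.057639 − 0.008153) = 6.4826 kWh/t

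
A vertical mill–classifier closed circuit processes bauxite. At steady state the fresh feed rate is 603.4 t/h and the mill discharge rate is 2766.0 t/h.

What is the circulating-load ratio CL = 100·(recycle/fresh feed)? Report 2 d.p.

CL = 358.40 %

M = F + R at steady state, so:
R = M − F = 2766.0 − 603.4 = 2162.6 t/h
CL = 100·R/F = 100·2162.6/603.4 = 358.40 %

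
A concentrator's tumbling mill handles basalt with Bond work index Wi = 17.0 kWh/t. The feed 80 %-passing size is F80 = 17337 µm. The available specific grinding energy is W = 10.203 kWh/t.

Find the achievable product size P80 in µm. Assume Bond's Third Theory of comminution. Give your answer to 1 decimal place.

P80 = 218.7 µm

W = 10·Wi·[P80^(−½) − F80^(−½)]
⇒ 1/√P80 = W/(10 Wi) + 1/√F80
  = 10.2030/(10·17.0) + 1/√17337 = 0.060018 + 0.007595 = 0.067612
P80 = (1/0.067612)² = 14.7902² = 218.75 µm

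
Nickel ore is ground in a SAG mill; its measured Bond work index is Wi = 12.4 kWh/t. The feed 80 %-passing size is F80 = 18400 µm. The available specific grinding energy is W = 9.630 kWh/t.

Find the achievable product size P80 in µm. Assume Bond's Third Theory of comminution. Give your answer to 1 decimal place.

W_Bond = 10·Wi·(1/√P₈₀ − 1/√F₈₀)
P80^(−½) = W/(10 Wi) + F80^(−½)
  = 9.6300/(10·12.4) + 1/√18400 = 0.077661 + 0.007372 = 0.085033
P80 = (1/0.085033)² = 11.7601² = 138.30 µm

P80 = 138.3 µm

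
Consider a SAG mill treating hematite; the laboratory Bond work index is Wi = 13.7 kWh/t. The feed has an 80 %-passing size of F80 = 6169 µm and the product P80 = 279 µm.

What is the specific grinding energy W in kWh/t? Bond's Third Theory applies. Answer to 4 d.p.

W = 10 Wi (P80^-0.5 − F80^-0.5)
1/√279 = 0.059868;  1/√6169 = 0.012732
W = 10·13.7·(0.059868 − 0.012732) = 6.4577 kWh/t

W = 6.4577 kWh/t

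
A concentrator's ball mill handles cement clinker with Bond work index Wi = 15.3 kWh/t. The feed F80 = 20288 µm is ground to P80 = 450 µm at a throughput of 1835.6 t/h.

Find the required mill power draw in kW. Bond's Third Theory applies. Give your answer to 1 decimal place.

W = 10 Wi (1/√P80 − 1/√F80)  [Bond]
W = 10·15.3·(1/√450 − 1/√20288) = 10·15.3·(0.040120) = 6.1383 kWh/t
Mill draw = 6.1383 × 1835.6 = 11267.5 kW

P = 11267.5 kW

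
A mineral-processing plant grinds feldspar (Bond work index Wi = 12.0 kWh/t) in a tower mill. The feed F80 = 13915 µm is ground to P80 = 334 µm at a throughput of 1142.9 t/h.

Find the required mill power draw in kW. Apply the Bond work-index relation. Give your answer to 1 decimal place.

P = 6341.8 kW

Bond:  W = 10 Wi (1/√P − 1/√F)
W = 10·12.0·(1/√334 − 1/√13915) = 10·12.0·(0.046240) = 5.5488 kWh/t
P_mill = W·ṁ = 5.5488·1142.9 = 6341.8 kW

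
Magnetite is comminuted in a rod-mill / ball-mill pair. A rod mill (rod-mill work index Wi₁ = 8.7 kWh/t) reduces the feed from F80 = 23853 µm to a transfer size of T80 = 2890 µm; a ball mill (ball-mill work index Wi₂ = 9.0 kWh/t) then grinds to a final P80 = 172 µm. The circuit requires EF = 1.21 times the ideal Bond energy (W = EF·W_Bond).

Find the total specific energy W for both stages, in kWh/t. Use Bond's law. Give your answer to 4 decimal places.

W = 10 Wi (P80^-0.5 − F80^-0.5)
Stage 1 (23853→2890 µm, Wi₁=8.7): W₁ = 10·8.7·(0.018602 − 0.006475) = 1.0550 kWh/t
Stage 2 (2890→172 µm, Wi₂=9.0): W₂ = 10·9.0·(0.076249 − 0.018602) = 5.1883 kWh/t
W = W₁ + W₂ = 1.0550 + 5.1883 = 6.2433 kWh/t
With EF = 1.21: W = 6.2433·1.21 = 7.5544 kWh/t

W = 7.5544 kWh/t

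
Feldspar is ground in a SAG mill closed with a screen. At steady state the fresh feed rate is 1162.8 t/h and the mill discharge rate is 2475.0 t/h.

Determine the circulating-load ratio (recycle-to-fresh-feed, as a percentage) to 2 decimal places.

Steady state: M = F + R.
R = M − F = 2475.0 − 1162.8 = 1312.2 t/h
CL = 100·R/F = 100·1312.2/1162.8 = 112.85 %

CL = 112.85 %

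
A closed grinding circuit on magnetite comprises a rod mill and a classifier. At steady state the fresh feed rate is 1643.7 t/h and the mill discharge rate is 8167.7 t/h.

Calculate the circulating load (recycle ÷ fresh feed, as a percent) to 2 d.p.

CL = 396.91 %

M = F + R at steady state, so:
R = M − F = 8167.7 − 1643.7 = 6524.0 t/h
CL = 100·R/F = 100·6524.0/1643.7 = 396.91 %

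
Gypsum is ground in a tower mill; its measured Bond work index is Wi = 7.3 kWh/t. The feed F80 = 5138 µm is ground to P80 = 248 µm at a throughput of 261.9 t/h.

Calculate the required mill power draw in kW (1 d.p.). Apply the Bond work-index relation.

P = 947.3 kW

W = 10·Wi·[P80^(−½) − F80^(−½)]
W = 10·7.3·(1/√248 − 1/√5138) = 10·7.3·(0.049549) = 3.6171 kWh/t
Power = W × throughput = 3.6171 kWh/t × 261.9 t/h = 947.3 kW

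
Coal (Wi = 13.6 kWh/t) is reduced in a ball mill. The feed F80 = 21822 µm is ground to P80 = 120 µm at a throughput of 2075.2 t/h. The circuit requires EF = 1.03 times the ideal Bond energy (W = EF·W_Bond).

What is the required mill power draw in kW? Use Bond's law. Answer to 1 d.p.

Bond:  W = 10 Wi (1/√P − 1/√F)
W = 10·13.6·(1/√120 − 1/√21822) = 10·13.6·(0.084518) = 11.4944 kWh/t
W_actual = 1.03 × 11.4944 = 11.8392 kWh/t
Mill draw = 11.8392 × 2075.2 = 24568.8 kW

P = 24568.8 kW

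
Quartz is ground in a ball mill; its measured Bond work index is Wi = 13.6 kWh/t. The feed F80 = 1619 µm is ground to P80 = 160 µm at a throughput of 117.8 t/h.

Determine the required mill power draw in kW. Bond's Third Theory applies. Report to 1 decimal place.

W = 10 Wi (1/√P80 − 1/√F80)  [Bond]
W = 10·13.6·(1/√160 − 1/√1619) = 10·13.6·(0.054204) = 7.3718 kWh/t
P_mill = W·ṁ = 7.3718·117.8 = 868.4 kW

P = 868.4 kW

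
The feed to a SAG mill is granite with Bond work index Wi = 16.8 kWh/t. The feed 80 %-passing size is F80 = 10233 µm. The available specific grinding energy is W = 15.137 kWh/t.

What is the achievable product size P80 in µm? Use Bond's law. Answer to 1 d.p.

W_Bond = 10·Wi·(1/√P₈₀ − 1/√F₈₀)
⇒ 1/√P80 = W/(10 Wi) + 1/√F80
  = 15.1370/(10·16.8) + 1/√10233 = 0.090101 + 0.009885 = 0.099987
P80 = (1/0.099987)² = 10.0013² = 100.03 µm

P80 = 100.0 µm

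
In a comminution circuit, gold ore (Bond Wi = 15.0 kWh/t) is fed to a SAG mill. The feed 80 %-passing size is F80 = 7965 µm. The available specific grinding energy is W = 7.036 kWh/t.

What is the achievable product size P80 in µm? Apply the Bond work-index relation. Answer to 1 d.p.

P80 = 296.1 µm

W = 10·Wi·[P80^(−½) − F80^(−½)]
P80^(−½) = W/(10 Wi) + F80^(−½)
  = 7.0360/(10·15.0) + 1/√7965 = 0.046907 + 0.011205 = 0.058112
P80 = (1/0.058112)² = 17.2083² = 296.13 µm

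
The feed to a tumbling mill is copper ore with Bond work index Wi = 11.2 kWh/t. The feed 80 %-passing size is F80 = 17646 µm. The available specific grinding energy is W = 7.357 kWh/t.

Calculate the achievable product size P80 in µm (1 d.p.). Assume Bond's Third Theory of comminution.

Bond: W = 10·Wi·(1/√P80 − 1/√F80)
1/√P80 = 1/√F80 + W/(10·Wi)
  = 7.3570/(10·11.2) + 1/√17646 = 0.065687 + 0.007528 = 0.073215
P80 = (1/0.073215)² = 13.6583² = 186.55 µm

P80 = 186.5 µm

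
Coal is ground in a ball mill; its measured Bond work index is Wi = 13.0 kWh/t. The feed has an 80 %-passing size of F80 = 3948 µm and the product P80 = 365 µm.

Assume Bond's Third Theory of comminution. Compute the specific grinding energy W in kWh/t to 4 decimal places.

W = 10 Wi (P80^-0.5 − F80^-0.5)
1/√365 = 0.052342;  1/√3948 = 0.015915
W = 10·13.0·(0.052342 − 0.015915) = 4.7355 kWh/t

W = 4.7355 kWh/t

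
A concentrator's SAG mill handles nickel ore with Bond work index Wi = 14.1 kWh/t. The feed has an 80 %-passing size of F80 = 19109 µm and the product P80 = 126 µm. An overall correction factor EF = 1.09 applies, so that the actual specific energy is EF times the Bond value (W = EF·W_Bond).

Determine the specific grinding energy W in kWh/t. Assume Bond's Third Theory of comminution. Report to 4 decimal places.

W = 10 Wi (P80^-0.5 − F80^-0.5)
1/√126 = 0.089087;  1/√19109 = 0.007234
W = 10·14.1·(0.089087 − 0.007234) = 11.5413 kWh/t
Corrected W = EF·W_Bond = 1.09·11.5413 = 12.5800 kWh/t

W = 12.5800 kWh/t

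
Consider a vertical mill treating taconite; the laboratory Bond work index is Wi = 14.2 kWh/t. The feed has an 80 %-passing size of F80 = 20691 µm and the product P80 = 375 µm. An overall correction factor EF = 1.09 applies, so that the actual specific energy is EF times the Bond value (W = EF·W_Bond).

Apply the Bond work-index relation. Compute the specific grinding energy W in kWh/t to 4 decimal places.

W = 10·Wi·[P80^(−½) − F80^(−½)]
1/√375 = 0.051640;  1/√20691 = 0.006952
W = 10·14.2·(0.051640 − 0.006952) = 6.3457 kWh/t
Corrected W = EF·W_Bond = 1.09·6.3457 = 6.9168 kWh/t

W = 6.9168 kWh/t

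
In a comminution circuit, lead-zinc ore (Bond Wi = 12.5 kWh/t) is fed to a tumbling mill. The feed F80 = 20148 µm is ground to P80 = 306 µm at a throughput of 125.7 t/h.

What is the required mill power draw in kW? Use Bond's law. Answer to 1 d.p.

W = 10·Wi·[P80^(−½) − F80^(−½)]
W = 10·12.5·(1/√306 − 1/√20148) = 10·12.5·(0.050121) = 6.2651 kWh/t
P_mill = W·ṁ = 6.2651·125.7 = 787.5 kW

P = 787.5 kW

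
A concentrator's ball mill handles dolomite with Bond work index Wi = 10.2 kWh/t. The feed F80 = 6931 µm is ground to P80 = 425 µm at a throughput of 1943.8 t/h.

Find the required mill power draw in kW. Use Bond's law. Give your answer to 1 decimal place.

W = 10·Wi·[P80^(−½) − F80^(−½)]
W = 10·10.2·(1/√425 − 1/√6931) = 10·10.2·(0.036495) = 3.7225 kWh/t
Mill draw = 3.7225 × 1943.8 = 7235.9 kW

P = 7235.9 kW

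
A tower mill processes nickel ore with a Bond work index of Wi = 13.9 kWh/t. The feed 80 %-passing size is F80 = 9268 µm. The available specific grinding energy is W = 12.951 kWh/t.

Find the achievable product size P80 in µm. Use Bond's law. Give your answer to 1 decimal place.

P80 = 93.2 µm

W = 10 Wi (P80^-0.5 − F80^-0.5)
P80^-0.5 = F80^-0.5 + W/(10 Wi)
  = 12.9510/(10·13.9) + 1/√9268 = 0.093173 + 0.010387 = 0.103560
P80 = (1/0.103560)² = 9.6562² = 93.24 µm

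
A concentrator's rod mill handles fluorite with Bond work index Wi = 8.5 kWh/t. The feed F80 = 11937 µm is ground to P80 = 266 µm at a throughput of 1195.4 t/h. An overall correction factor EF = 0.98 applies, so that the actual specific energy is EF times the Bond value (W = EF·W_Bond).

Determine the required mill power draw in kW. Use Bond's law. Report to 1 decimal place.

P = 5194.0 kW

W = 10 Wi (1/√P80 − 1/√F80)  [Bond]
W = 10·8.5·(1/√266 − 1/√11937) = 10·8.5·(0.052161) = 4.4337 kWh/t
Corrected W = EF·W_Bond = 0.98·4.4337 = 4.3450 kWh/t
Power = W × throughput = 4.3450 kWh/t × 1195.4 t/h = 5194.0 kW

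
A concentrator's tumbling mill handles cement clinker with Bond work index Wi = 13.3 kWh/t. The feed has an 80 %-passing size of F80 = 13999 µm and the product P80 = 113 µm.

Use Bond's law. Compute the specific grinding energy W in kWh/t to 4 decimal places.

W = 11.3875 kWh/t

W = 10 Wi (P80^-0.5 − F80^-0.5)
1/√113 = 0.094072;  1/√13999 = 0.008452
W = 10·13.3·(0.094072 − 0.008452) = 11.3875 kWh/t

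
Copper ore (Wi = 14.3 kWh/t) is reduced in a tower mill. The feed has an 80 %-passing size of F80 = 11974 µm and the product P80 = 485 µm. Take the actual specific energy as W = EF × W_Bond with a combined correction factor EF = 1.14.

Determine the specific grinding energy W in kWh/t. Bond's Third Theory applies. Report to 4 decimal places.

W = 5.9126 kWh/t

W = 10 Wi / √P80 − 10 Wi / √F80
1/√485 = 0.045408;  1/√11974 = 0.009139
W = 10·14.3·(0.045408 − 0.009139) = 5.1865 kWh/t
W_actual = 1.14 × 5.1865 = 5.9126 kWh/t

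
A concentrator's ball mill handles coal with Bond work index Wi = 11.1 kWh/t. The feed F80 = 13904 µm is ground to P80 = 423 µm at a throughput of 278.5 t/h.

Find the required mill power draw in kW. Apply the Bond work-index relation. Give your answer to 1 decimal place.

P = 1240.9 kW

W = 10·Wi·[P80^(−½) − F80^(−½)]
W = 10·11.1·(1/√423 − 1/√13904) = 10·11.1·(0.040141) = 4.4557 kWh/t
Power = W × throughput = 4.4557 kWh/t × 278.5 t/h = 1240.9 kW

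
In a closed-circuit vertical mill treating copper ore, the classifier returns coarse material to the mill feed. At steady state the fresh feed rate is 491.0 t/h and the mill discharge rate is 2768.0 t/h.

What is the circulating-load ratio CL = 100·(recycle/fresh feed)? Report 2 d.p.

CL = 463.75 %

Mill node: discharge = fresh + recycle.
R = M − F = 2768.0 − 491.0 = 2277.0 t/h
CL = 100·R/F = 100·2277.0/491.0 = 463.75 %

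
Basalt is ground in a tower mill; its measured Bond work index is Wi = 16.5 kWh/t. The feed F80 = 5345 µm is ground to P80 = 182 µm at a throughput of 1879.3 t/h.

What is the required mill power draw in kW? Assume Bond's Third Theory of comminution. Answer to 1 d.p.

P = 18743.6 kW

W = 10 Wi (1/√P80 − 1/√F80)  [Bond]
W = 10·16.5·(1/√182 − 1/√5345) = 10·16.5·(0.060447) = 9.9737 kWh/t
P = W·T = 9.9737·1879.3 = 18743.6 kW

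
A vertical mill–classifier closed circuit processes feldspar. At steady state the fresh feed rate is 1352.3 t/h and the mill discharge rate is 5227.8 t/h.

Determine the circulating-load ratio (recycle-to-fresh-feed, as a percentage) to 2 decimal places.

CL = 286.59 %

Mill node: discharge = fresh + recycle.
R = M − F = 5227.8 − 1352.3 = 3875.5 t/h
CL = 100·R/F = 100·3875.5/1352.3 = 286.59 %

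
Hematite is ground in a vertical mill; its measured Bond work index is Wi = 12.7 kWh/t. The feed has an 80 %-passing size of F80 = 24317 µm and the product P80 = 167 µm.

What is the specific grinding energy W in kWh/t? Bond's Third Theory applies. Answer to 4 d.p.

W = 10 Wi / √P80 − 10 Wi / √F80
1/√167 = 0.077382;  1/√24317 = 0.006413
W = 10·12.7·(0.077382 − 0.006413) = 9.0131 kWh/t

W = 9.0131 kWh/t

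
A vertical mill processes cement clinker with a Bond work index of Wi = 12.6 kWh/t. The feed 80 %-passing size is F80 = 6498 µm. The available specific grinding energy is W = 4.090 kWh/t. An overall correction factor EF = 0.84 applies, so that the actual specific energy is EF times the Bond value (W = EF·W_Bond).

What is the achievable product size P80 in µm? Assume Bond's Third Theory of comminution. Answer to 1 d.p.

Bond:  W = 10 Wi (1/√P − 1/√F)
W_Bond = W / EF = 4.090 / 0.84 = 4.8690 kWh/t
⇒ 1/√P80 = W_Bond/(10 Wi) + 1/√F80
  = 4.8690/(10·12.6) + 1/√6498 = 0.038643 + 0.012405 = 0.051049
P80 = (1/0.051049)² = 19.5892² = 383.74 µm

P80 = 383.7 µm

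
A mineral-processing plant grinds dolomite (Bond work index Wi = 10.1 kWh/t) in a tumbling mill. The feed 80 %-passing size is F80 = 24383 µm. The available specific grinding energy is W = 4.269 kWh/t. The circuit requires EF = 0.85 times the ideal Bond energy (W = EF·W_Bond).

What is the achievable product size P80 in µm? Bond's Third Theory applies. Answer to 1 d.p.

P80 = 317.4 µm

W = 10·Wi·[P80^(−½) − F80^(−½)]
W_Bond = W / EF = 4.269 / 0.85 = 5.0224 kWh/t
P80^(−½) = W_Bond/(10 Wi) + F80^(−½)
  = 5.0224/(10·10.1) + 1/√24383 = 0.049726 + 0.006404 = 0.056130
P80 = (1/0.056130)² = 17.8157² = 317.40 µm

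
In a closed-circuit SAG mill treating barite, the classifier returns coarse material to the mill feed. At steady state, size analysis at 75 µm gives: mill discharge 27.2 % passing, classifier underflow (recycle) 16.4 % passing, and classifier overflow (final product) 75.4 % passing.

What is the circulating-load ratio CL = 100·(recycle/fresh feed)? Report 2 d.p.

Mass balance on the −75 µm fraction:
Fd + Rd = Ru + Fo ⇒ R/F = (o−d)/(d−u)
r = (75.4 − 27.2)/(27.2 − 16.4) = 48.2/10.8 = 4.4630
CL = 100·r = 446.30 %

CL = 446.30 %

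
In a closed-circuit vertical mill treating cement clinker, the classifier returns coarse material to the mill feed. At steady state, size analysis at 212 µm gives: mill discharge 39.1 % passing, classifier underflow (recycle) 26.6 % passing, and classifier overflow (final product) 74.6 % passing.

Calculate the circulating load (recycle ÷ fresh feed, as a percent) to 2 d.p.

Two-product formula at 212 µm:
d + r·d = r·u + o → r(d−u) = o−d
r = (74.6 − 39.1)/(39.1 − 26.6) = 35.5/12.5 = 2.8400
CL = 100·r = 284.00 %

CL = 284.00 %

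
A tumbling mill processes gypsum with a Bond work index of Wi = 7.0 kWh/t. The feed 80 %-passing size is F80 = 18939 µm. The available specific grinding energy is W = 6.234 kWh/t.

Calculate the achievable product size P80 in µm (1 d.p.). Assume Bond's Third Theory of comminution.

P80 = 107.8 µm

W_Bond = 10·Wi·(1/√P₈₀ − 1/√F₈₀)
P80^(−½) = W/(10 Wi) + F80^(−½)
  = 6.2340/(10·7.0) + 1/√18939 = 0.089057 + 0.007266 = 0.096324
P80 = (1/0.096324)² = 10.3817² = 107.78 µm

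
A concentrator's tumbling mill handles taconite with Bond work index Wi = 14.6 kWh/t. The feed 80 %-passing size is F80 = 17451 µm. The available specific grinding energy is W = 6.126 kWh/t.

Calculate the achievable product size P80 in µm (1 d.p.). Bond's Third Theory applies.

P80 = 407.6 µm

W = 10·Wi·[P80^(−½) − F80^(−½)]
P80^-0.5 = F80^-0.5 + W/(10 Wi)
  = 6.1260/(10·14.6) + 1/√17451 = 0.041959 + 0.007570 = 0.049529
P80 = (1/0.049529)² = 20.1903² = 407.65 µm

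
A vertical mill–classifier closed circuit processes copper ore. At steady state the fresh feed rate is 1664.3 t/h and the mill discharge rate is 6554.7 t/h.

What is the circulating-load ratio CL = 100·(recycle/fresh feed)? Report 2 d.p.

Discharge = new feed + return, hence
R = M − F = 6554.7 − 1664.3 = 4890.4 t/h
CL = 100·R/F = 100·4890.4/1664.3 = 293.84 %

CL = 293.84 %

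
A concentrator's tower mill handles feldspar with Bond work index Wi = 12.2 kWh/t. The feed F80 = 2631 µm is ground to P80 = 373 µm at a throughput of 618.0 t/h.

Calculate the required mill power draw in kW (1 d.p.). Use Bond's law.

Bond: W = 10·Wi·(1/√P80 − 1/√F80)
W = 10·12.2·(1/√373 − 1/√2631) = 10·12.2·(0.032282) = 3.9384 kWh/t
P_mill = W·ṁ = 3.9384·618.0 = 2434.0 kW

P = 2434.0 kW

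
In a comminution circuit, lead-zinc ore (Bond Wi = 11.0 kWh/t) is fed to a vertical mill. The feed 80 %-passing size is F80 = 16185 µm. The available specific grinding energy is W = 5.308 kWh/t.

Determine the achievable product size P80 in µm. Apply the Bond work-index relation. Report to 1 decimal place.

W = 10 Wi (1/√P80 − 1/√F80)  [Bond]
⇒ 1/√P80 = W/(10·Wi) + 1/√F80
  = 5.3080/(10·11.0) + 1/√16185 = 0.048255 + 0.007860 = 0.056115
P80 = (1/0.056115)² = 17.8206² = 317.57 µm

P80 = 317.6 µm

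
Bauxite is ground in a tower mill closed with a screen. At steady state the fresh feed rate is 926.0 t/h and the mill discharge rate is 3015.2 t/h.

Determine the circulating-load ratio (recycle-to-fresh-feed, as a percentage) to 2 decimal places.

CL = 225.62 %

M = F + R at steady state, so:
R = M − F = 3015.2 − 926.0 = 2089.2 t/h
CL = 100·R/F = 100·2089.2/926.0 = 225.62 %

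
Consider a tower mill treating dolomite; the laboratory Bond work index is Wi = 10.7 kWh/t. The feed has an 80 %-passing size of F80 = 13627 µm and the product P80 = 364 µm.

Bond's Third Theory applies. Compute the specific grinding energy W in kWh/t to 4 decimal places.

W = 4.6917 kWh/t

W = 10 Wi (1/√P80 − 1/√F80)  [Bond]
1/√364 = 0.052414;  1/√13627 = 0.008566
W = 10·10.7·(0.052414 − 0.008566) = 4.6917 kWh/t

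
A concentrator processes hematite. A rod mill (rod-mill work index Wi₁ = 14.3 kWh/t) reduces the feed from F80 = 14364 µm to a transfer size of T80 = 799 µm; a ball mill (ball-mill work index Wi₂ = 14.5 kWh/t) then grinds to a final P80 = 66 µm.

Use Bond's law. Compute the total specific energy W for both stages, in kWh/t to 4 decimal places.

W = 16.5844 kWh/t

Bond: W = 10·Wi·(1/√P80 − 1/√F80)
Stage 1 (14364→799 µm, Wi₁=14.3): W₁ = 10·14.3·(0.035377 − 0.008344) = 3.8658 kWh/t
Stage 2 (799→66 µm, Wi₂=14.5): W₂ = 10·14.5·(0.123091 − 0.035377) = 12.7185 kWh/t
W = W₁ + W₂ = 3.8658 + 12.7185 = 16.5844 kWh/t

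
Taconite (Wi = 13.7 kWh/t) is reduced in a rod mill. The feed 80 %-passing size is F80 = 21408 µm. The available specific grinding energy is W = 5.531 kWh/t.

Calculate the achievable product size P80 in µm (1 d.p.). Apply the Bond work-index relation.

P80 = 448.7 µm

W = 10·Wi·[P80^(−½) − F80^(−½)]
P80^(−½) = W/(10 Wi) + F80^(−½)
  = 5.5310/(10·13.7) + 1/√21408 = 0.040372 + 0.006835 = 0.047207
P80 = (1/0.047207)² = 21.1834² = 448.74 µm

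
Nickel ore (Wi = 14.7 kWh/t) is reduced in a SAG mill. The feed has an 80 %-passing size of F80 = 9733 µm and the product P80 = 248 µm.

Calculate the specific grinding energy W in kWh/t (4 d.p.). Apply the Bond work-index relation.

W = 10·Wi·(P80^(-½) − F80^(-½))
1/√248 = 0.063500;  1/√9733 = 0.010136
W = 10·14.7·(0.063500 − 0.010136) = 7.8445 kWh/t

W = 7.8445 kWh/t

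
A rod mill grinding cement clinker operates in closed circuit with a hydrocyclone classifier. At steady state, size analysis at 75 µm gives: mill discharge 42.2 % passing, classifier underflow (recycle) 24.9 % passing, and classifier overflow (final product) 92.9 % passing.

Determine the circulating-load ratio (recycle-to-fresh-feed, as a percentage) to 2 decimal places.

Balance %-passing 75 µm (r = R/F):
r = (o − d)/(d − u)
r = (92.9 − 42.2)/(42.2 − 24.9) = 50.7/17.3 = 2.9306
CL = 100·r = 293.06 %

CL = 293.06 %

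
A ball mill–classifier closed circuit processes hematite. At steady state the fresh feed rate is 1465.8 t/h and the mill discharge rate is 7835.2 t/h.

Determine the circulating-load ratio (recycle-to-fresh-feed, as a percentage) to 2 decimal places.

CL = 434.53 %

Discharge = new feed + return, hence
R = M − F = 7835.2 − 1465.8 = 6369.4 t/h
CL = 100·R/F = 100·6369.4/1465.8 = 434.53 %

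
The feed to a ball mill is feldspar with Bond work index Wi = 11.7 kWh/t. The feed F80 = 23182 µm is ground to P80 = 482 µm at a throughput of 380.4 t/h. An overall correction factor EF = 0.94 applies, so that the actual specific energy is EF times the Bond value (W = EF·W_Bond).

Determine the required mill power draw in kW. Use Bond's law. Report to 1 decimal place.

W = 10 Wi (P80^-0.5 − F80^-0.5)
W = 10·11.7·(1/√482 − 1/√23182) = 10·11.7·(0.038981) = 4.5608 kWh/t
W_actual = 0.94 × 4.5608 = 4.2871 kWh/t
Power = W × throughput = 4.2871 kWh/t × 380.4 t/h = 1630.8 kW

P = 1630.8 kW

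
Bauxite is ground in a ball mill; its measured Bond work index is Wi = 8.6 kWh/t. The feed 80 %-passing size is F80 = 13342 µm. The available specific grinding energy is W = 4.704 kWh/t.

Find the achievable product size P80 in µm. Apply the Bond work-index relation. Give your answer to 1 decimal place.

P80 = 249.1 µm

W = 10·Wi·(P80^(-½) − F80^(-½))
1/√P80 = 1/√F80 + W/(10·Wi)
  = 4.7040/(10·8.6) + 1/√13342 = 0.054698 + 0.008657 = 0.063355
P80 = (1/0.063355)² = 15.7840² = 249.14 µm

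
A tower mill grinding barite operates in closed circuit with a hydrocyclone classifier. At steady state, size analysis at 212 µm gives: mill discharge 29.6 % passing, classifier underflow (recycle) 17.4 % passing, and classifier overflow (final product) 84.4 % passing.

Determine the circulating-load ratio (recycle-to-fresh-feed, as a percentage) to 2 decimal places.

CL = 449.18 %

Classifier node, passing 212 µm:
Fd + Rd = Ru + Fo ⇒ R/F = (o−d)/(d−u)
r = (84.4 − 29.6)/(29.6 − 17.4) = 54.8/12.2 = 4.4918
CL = 100·r = 449.18 %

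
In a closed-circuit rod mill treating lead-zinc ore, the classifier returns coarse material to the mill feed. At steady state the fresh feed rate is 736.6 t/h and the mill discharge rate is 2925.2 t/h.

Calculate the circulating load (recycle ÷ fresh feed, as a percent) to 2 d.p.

CL = 297.12 %

Mill node: discharge = fresh + recycle.
R = M − F = 2925.2 − 736.6 = 2188.6 t/h
CL = 100·R/F = 100·2188.6/736.6 = 297.12 %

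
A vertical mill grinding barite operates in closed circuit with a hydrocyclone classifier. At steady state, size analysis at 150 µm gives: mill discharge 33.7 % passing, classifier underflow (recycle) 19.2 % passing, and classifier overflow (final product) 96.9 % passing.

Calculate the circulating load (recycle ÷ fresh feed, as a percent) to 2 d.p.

CL = 435.86 %

Balance %-passing 150 µm (r = R/F):
r = (o − d)/(d − u)
r = (96.9 − 33.7)/(33.7 − 19.2) = 63.2/14.5 = 4.3586
CL = 100·r = 435.86 %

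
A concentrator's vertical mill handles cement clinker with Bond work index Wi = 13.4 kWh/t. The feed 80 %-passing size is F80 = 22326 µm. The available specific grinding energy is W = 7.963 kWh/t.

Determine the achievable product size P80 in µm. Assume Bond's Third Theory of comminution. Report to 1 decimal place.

W = 10·Wi·(P80^(-½) − F80^(-½))
⇒ 1/√P80 = W/(10 Wi) + 1/√F80
  = 7.9630/(10·13.4) + 1/√22326 = 0.059425 + 0.006693 = 0.066118
P80 = (1/0.066118)² = 15.1245² = 228.75 µm

P80 = 228.7 µm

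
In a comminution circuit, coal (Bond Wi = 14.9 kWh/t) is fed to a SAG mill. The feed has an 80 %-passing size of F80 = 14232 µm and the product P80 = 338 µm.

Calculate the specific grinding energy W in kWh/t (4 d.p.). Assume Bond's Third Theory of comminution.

W = 6.8556 kWh/t

W = 10 Wi (P80^-0.5 − F80^-0.5)
1/√338 = 0.054393;  1/√14232 = 0.008382
W = 10·14.9·(0.054393 − 0.008382) = 6.8556 kWh/t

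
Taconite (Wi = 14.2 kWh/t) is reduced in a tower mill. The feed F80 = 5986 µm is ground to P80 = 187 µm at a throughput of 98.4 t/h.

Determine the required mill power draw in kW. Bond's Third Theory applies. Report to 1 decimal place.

P = 841.2 kW

W = 10 Wi (1/√P80 − 1/√F80)  [Bond]
W = 10·14.2·(1/√187 − 1/√5986) = 10·14.2·(0.060202) = 8.5487 kWh/t
Power = W × throughput = 8.5487 kWh/t × 98.4 t/h = 841.2 kW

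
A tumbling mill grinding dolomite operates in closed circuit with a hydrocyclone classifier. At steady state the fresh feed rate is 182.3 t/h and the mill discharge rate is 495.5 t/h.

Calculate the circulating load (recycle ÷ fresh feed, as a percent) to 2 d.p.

CL = 171.80 %

M = F + R at steady state, so:
R = M − F = 495.5 − 182.3 = 313.2 t/h
CL = 100·R/F = 100·313.2/182.3 = 171.80 %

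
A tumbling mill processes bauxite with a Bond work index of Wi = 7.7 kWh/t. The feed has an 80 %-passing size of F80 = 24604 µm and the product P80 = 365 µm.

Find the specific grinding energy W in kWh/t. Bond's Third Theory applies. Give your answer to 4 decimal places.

W = 10 Wi / √P80 − 10 Wi / √F80
1/√365 = 0.052342;  1/√24604 = 0.006375
W = 10·7.7·(0.052342 − 0.006375) = 3.5395 kWh/t

W = 3.5395 kWh/t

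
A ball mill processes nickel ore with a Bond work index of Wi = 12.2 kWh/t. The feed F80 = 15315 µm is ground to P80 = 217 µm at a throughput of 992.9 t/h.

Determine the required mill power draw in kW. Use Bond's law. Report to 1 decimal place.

Bond: W = 10·Wi·(1/√P80 − 1/√F80)
W = 10·12.2·(1/√217 − 1/√15315) = 10·12.2·(0.059804) = 7.2961 kWh/t
P_mill = W·ṁ = 7.2961·992.9 = 7244.3 kW

P = 7244.3 kW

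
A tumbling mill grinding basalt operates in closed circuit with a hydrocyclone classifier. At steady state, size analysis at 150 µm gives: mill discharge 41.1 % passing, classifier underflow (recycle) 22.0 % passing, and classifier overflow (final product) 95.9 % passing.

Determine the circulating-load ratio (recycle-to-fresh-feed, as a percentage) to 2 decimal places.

CL = 286.91 %

Two-product formula at 150 µm:
d + r·d = r·u + o → r(d−u) = o−d
r = (95.9 − 41.1)/(41.1 − 22.0) = 54.8/19.1 = 2.8691
CL = 100·r = 286.91 %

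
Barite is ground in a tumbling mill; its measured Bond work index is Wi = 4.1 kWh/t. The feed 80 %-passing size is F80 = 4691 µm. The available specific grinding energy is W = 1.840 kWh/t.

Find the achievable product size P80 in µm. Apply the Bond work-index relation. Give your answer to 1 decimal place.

P80 = 282.7 µm

W = 10·Wi·[P80^(−½) − F80^(−½)]
P80^(−½) = W/(10 Wi) + F80^(−½)
  = 1.8400/(10·4.1) + 1/√4691 = 0.044878 + 0.014600 = 0.059479
P80 = (1/0.059479)² = 16.8128² = 282.67 µm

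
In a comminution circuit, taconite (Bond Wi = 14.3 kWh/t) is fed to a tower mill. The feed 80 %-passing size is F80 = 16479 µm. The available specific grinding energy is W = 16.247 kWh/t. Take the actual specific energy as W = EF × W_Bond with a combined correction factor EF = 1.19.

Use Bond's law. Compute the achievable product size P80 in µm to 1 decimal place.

P80 = 93.8 µm

Bond:  W = 10 Wi (1/√P − 1/√F)
W_Bond = W / EF = 16.247 / 1.19 = 13.6529 kWh/t
P80^(−½) = W_Bond/(10 Wi) + F80^(−½)
  = 13.6529/(10·14.3) + 1/√16479 = 0.095475 + 0.007790 = 0.103265
P80 = (1/0.103265)² = 9.6838² = 93.78 µm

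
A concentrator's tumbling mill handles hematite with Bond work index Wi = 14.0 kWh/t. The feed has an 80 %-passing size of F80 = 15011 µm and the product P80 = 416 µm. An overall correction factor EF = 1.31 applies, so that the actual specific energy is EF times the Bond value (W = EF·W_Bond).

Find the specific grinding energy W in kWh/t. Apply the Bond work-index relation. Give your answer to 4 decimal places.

W = 7.4950 kWh/t

W = 10·Wi·[P80^(−½) − F80^(−½)]
1/√416 = 0.049029;  1/√15011 = 0.008162
W = 10·14.0·(0.049029 − 0.008162) = 5.7214 kWh/t
Corrected W = EF·W_Bond = 1.31·5.7214 = 7.4950 kWh/t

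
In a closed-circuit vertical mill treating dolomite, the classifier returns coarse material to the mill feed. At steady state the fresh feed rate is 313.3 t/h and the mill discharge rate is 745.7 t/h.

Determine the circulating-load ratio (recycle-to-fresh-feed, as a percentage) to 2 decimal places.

CL = 138.01 %

Discharge = new feed + return, hence
R = M − F = 745.7 − 313.3 = 432.4 t/h
CL = 100·R/F = 100·432.4/313.3 = 138.01 %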